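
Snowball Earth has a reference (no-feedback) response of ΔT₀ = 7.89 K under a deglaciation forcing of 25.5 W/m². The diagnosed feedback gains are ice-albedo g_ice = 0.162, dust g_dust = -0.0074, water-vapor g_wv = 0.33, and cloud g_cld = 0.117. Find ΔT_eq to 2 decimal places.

Total gain g = 0.162 − 0.0074 + 0.33 + 0.117 = 0.6016.
Amplification A = 1/(1 − 0.6016) = 2.51.
ΔT = 7.89 × 2.51 = 19.80 K.

19.80 K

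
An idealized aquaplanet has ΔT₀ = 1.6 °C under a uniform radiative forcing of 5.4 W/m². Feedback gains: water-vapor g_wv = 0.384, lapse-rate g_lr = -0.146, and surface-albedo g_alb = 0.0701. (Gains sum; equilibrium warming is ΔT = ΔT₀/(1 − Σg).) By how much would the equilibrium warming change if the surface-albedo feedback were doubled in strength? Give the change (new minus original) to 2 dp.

Original: g = 0.3081, ΔT = 1.6/(1−0.3081) = 2.3125 °C.
With doubled surface-albedo: g' = 0.3782, ΔT' = 1.6/(1−0.3782) = 2.5732 °C.
Change = 2.5732 − 2.3125 = 0.26 °C.

0.26 °C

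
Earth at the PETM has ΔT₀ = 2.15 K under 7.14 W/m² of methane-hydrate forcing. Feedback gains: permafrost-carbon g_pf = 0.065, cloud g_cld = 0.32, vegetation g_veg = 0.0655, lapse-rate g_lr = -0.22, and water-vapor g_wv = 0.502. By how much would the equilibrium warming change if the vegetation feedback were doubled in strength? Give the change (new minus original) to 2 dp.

2.61 K

Original: g = 0.7325, ΔT = 2.15/(1−0.7325) = 8.0374 K.
With doubled vegetation: g' = 0.798, ΔT' = 2.15/(1−0.798) = 10.6436 K.
Change = 10.6436 − 8.0374 = 2.61 K.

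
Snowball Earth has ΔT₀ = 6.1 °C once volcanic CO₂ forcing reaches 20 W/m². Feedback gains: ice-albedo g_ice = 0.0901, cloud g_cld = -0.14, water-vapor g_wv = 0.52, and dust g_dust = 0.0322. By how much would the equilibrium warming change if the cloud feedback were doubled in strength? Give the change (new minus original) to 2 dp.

Original: g = 0.5023, ΔT = 6.1/(1−0.5023) = 12.2564 °C.
With doubled cloud: g' = 0.3623, ΔT' = 6.1/(1−0.3623) = 9.5656 °C.
Change = 9.5656 − 12.2564 = -2.69 °C.

-2.69 °C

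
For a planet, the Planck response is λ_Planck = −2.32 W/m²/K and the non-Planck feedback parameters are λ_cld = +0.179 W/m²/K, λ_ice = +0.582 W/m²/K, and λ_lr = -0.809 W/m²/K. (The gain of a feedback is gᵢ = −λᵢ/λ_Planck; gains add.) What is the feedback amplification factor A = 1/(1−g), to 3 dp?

0.980

Convert to gains: g_cld = 0.179/2.32 = 0.07716; g_ice = 0.582/2.32 = 0.2509; g_lr = -0.809/2.32 = -0.3487.
Total gain g = -0.02064.
A = 1/(1 + 0.02064) = 0.980.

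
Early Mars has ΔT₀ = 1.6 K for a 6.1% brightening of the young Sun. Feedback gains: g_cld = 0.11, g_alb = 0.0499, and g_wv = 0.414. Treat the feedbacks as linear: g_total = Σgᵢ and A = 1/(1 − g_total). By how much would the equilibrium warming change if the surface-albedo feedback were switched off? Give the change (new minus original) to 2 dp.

-0.39 K

Original: g = 0.5739, ΔT = 1.6/(1−0.5739) = 3.7550 K.
Without surface-albedo: g' = 0.524, ΔT' = 1.6/(1−0.524) = 3.3613 K.
Change = 3.3613 − 3.7550 = -0.39 K.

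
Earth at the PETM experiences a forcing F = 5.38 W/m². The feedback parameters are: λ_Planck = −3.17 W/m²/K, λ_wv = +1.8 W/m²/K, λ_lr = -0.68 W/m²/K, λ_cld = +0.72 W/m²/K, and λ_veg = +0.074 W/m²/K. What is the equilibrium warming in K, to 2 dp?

Net feedback parameter λ = (−3.17) + (+1.8) + (-0.68) + (+0.72) + (+0.074) = -1.256 W/m²/K.
ΔT = −F/λ = −5.38/(-1.256) = 4.28 K.

4.28 K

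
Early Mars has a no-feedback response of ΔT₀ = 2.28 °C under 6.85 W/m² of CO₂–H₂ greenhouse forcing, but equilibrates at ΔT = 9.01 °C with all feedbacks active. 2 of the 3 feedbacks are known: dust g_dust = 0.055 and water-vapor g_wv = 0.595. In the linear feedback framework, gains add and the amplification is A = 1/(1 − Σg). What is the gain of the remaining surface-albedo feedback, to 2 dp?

Amplification A = ΔT/ΔT₀ = 9.01/2.28 = 3.952.
Total gain g = 1 − 1/A = 1 − 1/3.952 = 0.747.
Known gains sum to 0.055 + 0.595 = 0.65.
g_alb = 0.747 − 0.65 = 0.10.

0.10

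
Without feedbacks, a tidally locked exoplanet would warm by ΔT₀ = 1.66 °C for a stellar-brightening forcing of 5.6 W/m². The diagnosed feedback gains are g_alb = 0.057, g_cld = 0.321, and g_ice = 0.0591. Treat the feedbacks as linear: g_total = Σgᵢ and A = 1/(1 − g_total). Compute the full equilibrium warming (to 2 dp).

2.95 °C

Total gain g = 0.057 + 0.321 + 0.0591 = 0.4371.
Amplification A = 1/(1 − 0.4371) = 1.777.
ΔT = 1.66 × 1.777 = 2.95 °C.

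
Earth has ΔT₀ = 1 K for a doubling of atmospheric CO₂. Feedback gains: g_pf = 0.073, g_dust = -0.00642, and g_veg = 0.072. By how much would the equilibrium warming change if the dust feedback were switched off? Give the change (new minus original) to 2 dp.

Original: g = 0.13858, ΔT = 1/(1−0.13858) = 1.1609 K.
Without dust: g' = 0.145, ΔT' = 1/(1−0.145) = 1.1696 K.
Change = 1.1696 − 1.1609 = 0.01 K.

0.01 K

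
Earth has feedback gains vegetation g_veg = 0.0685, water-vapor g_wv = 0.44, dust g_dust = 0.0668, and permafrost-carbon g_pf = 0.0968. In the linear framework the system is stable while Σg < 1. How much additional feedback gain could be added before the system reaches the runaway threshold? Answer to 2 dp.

0.33

Current total gain = 0.0685 + 0.44 + 0.0668 + 0.0968 = 0.6721.
Margin to runaway = 1 − 0.6721 = 0.33.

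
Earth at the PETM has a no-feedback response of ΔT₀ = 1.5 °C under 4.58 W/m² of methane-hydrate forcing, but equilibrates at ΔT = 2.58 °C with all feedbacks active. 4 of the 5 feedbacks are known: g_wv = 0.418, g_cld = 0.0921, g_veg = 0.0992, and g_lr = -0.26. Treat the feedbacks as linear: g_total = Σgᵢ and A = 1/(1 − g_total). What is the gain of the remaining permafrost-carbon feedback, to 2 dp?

Amplification A = ΔT/ΔT₀ = 2.58/1.5 = 1.72.
Total gain g = 1 − 1/A = 1 − 1/1.72 = 0.4186.
Known gains sum to 0.418 + 0.0921 + 0.0992 − 0.26 = 0.3493.
g_pf = 0.4186 − 0.3493 = 0.07.

0.07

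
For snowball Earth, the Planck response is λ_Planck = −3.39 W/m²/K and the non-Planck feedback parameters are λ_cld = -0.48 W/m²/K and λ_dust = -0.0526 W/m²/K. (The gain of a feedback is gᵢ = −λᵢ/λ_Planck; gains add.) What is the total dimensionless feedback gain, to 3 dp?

-0.157

Convert to gains: g_cld = -0.48/3.39 = -0.1416; g_dust = -0.0526/3.39 = -0.01552.
Total gain g = -0.15712.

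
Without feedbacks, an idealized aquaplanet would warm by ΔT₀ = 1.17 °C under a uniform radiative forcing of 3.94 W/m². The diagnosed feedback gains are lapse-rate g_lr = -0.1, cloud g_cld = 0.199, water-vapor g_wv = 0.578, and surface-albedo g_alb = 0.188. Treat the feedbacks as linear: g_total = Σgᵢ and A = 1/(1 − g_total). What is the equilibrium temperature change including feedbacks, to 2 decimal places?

Total gain g = -0.1 + 0.199 + 0.578 + 0.188 = 0.865.
Amplification A = 1/(1 − 0.865) = 7.407.
ΔT = 1.17 × 7.407 = 8.67 °C.

8.67 °C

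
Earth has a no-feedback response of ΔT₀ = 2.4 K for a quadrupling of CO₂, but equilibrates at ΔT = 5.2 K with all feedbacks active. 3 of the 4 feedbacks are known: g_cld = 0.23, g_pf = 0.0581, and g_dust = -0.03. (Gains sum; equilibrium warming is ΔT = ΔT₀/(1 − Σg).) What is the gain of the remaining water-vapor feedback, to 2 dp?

0.28

Amplification A = ΔT/ΔT₀ = 5.2/2.4 = 2.167.
Total gain g = 1 − 1/A = 1 − 1/2.167 = 0.5385.
Known gains sum to 0.23 + 0.0581 − 0.03 = 0.2581.
g_wv = 0.5385 − 0.2581 = 0.28.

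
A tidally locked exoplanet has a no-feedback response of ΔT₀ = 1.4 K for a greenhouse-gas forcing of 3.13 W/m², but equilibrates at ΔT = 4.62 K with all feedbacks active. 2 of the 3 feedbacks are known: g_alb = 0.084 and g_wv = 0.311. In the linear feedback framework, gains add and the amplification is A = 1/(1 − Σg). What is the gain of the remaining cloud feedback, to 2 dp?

0.30

Amplification A = ΔT/ΔT₀ = 4.62/1.4 = 3.3.
Total gain g = 1 − 1/A = 1 − 1/3.3 = 0.697.
Known gains sum to 0.084 + 0.311 = 0.395.
g_cld = 0.697 − 0.395 = 0.30.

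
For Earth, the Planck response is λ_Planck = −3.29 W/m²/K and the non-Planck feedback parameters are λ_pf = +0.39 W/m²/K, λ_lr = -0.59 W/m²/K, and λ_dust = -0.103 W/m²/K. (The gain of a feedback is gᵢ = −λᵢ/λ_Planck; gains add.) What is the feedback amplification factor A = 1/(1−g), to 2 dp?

0.92

Convert to gains: g_pf = 0.39/3.29 = 0.1185; g_lr = -0.59/3.29 = -0.1793; g_dust = -0.103/3.29 = -0.03131.
Total gain g = -0.09211.
A = 1/(1 + 0.09211) = 0.92.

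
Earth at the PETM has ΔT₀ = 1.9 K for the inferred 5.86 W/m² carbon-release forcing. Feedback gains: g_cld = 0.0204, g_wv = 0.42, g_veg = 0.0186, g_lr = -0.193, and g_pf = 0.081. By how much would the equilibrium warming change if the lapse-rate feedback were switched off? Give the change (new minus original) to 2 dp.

1.22 K

Original: g = 0.347, ΔT = 1.9/(1−0.347) = 2.9096 K.
Without lapse-rate: g' = 0.54, ΔT' = 1.9/(1−0.54) = 4.1304 K.
Change = 4.1304 − 2.9096 = 1.22 K.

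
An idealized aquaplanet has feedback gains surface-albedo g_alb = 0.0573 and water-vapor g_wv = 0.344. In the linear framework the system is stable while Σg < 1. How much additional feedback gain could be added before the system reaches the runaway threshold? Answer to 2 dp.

Current total gain = 0.0573 + 0.344 = 0.4013.
Margin to runaway = 1 − 0.4013 = 0.60.

0.60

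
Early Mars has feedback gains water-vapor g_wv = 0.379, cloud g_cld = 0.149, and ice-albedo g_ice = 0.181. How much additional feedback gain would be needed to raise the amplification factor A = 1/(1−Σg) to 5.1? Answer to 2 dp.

Current total gain = 0.709.
Target gain for A = 5.1: g* = 1 − 1/5.1 = 0.8039.
Additional gain needed = 0.8039 − 0.709 = 0.09.

0.09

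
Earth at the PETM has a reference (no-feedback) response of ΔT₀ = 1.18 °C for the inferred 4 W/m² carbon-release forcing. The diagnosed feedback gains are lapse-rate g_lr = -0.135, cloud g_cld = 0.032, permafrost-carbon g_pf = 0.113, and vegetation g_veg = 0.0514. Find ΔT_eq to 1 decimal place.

Total gain g = -0.135 + 0.032 + 0.113 + 0.0514 = 0.0614.
Amplification A = 1/(1 − 0.0614) = 1.065.
ΔT = 1.18 × 1.065 = 1.3 °C.

1.3 °C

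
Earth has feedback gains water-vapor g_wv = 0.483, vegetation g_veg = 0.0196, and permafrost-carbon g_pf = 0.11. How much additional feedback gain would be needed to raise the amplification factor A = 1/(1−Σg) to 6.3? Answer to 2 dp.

0.23

Current total gain = 0.6126.
Target gain for A = 6.3: g* = 1 − 1/6.3 = 0.8413.
Additional gain needed = 0.8413 − 0.6126 = 0.23.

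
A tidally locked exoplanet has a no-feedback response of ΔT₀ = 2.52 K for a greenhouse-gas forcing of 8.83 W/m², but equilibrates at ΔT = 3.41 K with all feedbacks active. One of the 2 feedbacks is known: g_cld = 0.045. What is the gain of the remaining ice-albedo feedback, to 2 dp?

Amplification A = ΔT/ΔT₀ = 3.41/2.52 = 1.353.
Total gain g = 1 − 1/A = 1 − 1/1.353 = 0.2609.
The known gain is 0.045.
g_ice = 0.2609 − 0.045 = 0.22.

0.22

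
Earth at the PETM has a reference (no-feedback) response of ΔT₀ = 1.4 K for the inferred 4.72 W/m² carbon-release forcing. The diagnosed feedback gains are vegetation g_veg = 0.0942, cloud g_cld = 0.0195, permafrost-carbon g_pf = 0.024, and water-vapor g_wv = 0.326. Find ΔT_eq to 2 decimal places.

Total gain g = 0.0942 + 0.0195 + 0.024 + 0.326 = 0.4637.
Amplification A = 1/(1 − 0.4637) = 1.865.
ΔT = 1.4 × 1.865 = 2.61 K.

2.61 K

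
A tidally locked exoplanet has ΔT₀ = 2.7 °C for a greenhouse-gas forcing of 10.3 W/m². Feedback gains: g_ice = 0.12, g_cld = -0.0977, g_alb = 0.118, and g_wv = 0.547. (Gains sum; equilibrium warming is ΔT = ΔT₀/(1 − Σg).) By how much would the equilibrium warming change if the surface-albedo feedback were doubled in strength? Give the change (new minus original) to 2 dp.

5.23 °C

Original: g = 0.6873, ΔT = 2.7/(1−0.6873) = 8.6345 °C.
With doubled surface-albedo: g' = 0.8053, ΔT' = 2.7/(1−0.8053) = 13.8675 °C.
Change = 13.8675 − 8.6345 = 5.23 °C.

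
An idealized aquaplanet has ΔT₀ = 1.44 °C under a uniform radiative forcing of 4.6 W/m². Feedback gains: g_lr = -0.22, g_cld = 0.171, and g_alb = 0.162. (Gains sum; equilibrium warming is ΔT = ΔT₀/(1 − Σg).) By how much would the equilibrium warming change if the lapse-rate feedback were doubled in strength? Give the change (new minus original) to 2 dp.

Original: g = 0.113, ΔT = 1.44/(1−0.113) = 1.6234 °C.
With doubled lapse-rate: g' = -0.107, ΔT' = 1.44/(1+0.107) = 1.3008 °C.
Change = 1.3008 − 1.6234 = -0.32 °C.

-0.32 °C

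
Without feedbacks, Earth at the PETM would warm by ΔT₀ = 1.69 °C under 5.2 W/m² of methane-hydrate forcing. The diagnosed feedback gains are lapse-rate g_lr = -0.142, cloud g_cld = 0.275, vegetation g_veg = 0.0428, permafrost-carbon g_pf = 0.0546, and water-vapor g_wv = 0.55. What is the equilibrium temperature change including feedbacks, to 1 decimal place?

7.7 °C

Total gain g = -0.142 + 0.275 + 0.0428 + 0.0546 + 0.55 = 0.7804.
Amplification A = 1/(1 − 0.7804) = 4.554.
ΔT = 1.69 × 4.554 = 7.7 °C.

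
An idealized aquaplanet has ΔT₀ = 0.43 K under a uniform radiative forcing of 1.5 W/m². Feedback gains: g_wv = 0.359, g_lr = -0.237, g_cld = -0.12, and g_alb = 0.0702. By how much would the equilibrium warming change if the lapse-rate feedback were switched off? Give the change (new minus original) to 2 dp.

0.16 K

Original: g = 0.0722, ΔT = 0.43/(1−0.0722) = 0.4635 K.
Without lapse-rate: g' = 0.3092, ΔT' = 0.43/(1−0.3092) = 0.6225 K.
Change = 0.6225 − 0.4635 = 0.16 K.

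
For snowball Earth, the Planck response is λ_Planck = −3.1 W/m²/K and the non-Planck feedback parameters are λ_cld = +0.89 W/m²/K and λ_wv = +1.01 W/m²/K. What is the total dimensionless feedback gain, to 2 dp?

0.61

Convert to gains: g_cld = 0.89/3.1 = 0.2871; g_wv = 1.01/3.1 = 0.3258.
Total gain g = 0.6129.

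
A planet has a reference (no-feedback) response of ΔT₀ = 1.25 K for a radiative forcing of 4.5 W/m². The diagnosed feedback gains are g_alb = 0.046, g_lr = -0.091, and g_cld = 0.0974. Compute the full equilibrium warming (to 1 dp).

1.3 K

Total gain g = 0.046 − 0.091 + 0.0974 = 0.0524.
Amplification A = 1/(1 − 0.0524) = 1.055.
ΔT = 1.25 × 1.055 = 1.3 K.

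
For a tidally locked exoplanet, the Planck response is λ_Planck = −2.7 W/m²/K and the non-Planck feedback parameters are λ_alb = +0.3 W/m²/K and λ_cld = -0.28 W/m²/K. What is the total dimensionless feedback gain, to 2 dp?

0.01

Convert to gains: g_alb = 0.3/2.7 = 0.1111; g_cld = -0.28/2.7 = -0.1037.
Total gain g = 0.0074.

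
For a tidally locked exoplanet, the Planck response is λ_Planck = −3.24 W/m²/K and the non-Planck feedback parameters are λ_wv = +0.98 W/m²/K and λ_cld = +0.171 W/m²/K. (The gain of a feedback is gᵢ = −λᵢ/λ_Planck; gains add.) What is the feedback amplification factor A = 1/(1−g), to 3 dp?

1.551

Convert to gains: g_wv = 0.98/3.24 = 0.3025; g_cld = 0.171/3.24 = 0.05278.
Total gain g = 0.35528.
A = 1/(1 − 0.35528) = 1.551.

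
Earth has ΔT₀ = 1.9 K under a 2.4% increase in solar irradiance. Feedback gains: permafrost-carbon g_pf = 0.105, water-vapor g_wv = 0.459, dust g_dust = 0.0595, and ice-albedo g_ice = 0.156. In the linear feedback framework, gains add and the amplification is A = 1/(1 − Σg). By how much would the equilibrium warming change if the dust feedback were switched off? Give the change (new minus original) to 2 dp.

-1.83 K

Original: g = 0.7795, ΔT = 1.9/(1−0.7795) = 8.6168 K.
Without dust: g' = 0.72, ΔT' = 1.9/(1−0.72) = 6.7857 K.
Change = 6.7857 − 8.6168 = -1.83 K.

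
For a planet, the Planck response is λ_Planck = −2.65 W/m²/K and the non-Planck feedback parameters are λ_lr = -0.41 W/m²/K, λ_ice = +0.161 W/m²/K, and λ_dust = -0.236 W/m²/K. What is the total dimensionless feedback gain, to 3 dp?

Convert to gains: g_lr = -0.41/2.65 = -0.1547; g_ice = 0.161/2.65 = 0.06075; g_dust = -0.236/2.65 = -0.08906.
Total gain g = -0.18301.

-0.183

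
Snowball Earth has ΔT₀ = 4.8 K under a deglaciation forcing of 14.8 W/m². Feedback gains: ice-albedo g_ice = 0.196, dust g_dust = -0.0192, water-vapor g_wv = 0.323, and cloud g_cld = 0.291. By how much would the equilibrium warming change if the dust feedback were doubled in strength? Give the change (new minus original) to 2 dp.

-1.93 K

Original: g = 0.7908, ΔT = 4.8/(1−0.7908) = 22.9446 K.
With doubled dust: g' = 0.7716, ΔT' = 4.8/(1−0.7716) = 21.0158 K.
Change = 21.0158 − 22.9446 = -1.93 K.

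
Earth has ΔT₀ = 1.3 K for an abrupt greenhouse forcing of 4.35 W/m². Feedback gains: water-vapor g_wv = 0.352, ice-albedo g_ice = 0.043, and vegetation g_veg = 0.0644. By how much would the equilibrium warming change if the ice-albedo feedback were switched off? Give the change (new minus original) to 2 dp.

-0.18 K

Original: g = 0.4594, ΔT = 1.3/(1−0.4594) = 2.4047 K.
Without ice-albedo: g' = 0.4164, ΔT' = 1.3/(1−0.4164) = 2.2276 K.
Change = 2.2276 − 2.4047 = -0.18 K.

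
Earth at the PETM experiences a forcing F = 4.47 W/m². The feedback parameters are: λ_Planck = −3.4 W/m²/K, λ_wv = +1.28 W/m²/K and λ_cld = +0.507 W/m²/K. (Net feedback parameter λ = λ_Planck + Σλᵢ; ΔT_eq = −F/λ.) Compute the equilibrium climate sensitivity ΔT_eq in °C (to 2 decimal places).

2.77 °C

Net feedback parameter λ = (−3.4) + (+1.28) + (+0.507) = -1.613 W/m²/K.
ΔT = −F/λ = −4.47/(-1.613) = 2.77 °C.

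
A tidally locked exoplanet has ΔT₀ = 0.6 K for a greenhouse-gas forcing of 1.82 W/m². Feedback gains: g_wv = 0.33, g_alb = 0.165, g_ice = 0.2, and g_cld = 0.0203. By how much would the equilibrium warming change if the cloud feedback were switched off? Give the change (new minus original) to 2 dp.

-0.14 K

Original: g = 0.7153, ΔT = 0.6/(1−0.7153) = 2.1075 K.
Without cloud: g' = 0.695, ΔT' = 0.6/(1−0.695) = 1.9672 K.
Change = 1.9672 − 2.1075 = -0.14 K.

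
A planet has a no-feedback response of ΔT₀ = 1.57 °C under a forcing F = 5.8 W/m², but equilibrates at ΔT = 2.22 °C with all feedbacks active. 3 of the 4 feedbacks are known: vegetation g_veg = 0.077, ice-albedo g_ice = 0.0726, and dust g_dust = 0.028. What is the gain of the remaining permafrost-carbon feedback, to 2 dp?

Amplification A = ΔT/ΔT₀ = 2.22/1.57 = 1.414.
Total gain g = 1 − 1/A = 1 − 1/1.414 = 0.2928.
Known gains sum to 0.077 + 0.0726 + 0.028 = 0.1776.
g_pf = 0.2928 − 0.1776 = 0.12.

0.12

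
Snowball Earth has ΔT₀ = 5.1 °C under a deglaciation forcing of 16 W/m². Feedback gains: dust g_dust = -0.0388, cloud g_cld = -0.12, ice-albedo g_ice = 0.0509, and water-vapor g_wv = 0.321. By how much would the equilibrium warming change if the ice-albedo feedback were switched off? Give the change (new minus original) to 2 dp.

-0.39 °C

Original: g = 0.2131, ΔT = 5.1/(1−0.2131) = 6.4811 °C.
Without ice-albedo: g' = 0.1622, ΔT' = 5.1/(1−0.1622) = 6.0874 °C.
Change = 6.0874 − 6.4811 = -0.39 °C.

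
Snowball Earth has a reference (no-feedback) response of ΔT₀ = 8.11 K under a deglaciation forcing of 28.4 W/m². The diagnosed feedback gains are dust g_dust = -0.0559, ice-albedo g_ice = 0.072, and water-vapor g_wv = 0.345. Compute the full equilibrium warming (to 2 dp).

Total gain g = -0.0559 + 0.072 + 0.345 = 0.3611.
Amplification A = 1/(1 − 0.3611) = 1.565.
ΔT = 8.11 × 1.565 = 12.69 K.

12.69 K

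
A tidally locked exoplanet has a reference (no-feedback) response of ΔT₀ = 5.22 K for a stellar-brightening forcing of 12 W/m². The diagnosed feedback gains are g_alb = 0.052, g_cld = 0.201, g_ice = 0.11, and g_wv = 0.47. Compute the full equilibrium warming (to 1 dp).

Total gain g = 0.052 + 0.201 + 0.11 + 0.47 = 0.833.
Amplification A = 1/(1 − 0.833) = 5.988.
ΔT = 5.22 × 5.988 = 31.3 K.

31.3 K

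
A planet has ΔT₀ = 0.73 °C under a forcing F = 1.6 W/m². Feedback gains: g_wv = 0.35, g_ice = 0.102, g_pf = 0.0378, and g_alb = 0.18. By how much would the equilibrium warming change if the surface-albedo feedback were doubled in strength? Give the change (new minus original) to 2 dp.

2.65 °C

Original: g = 0.6698, ΔT = 0.73/(1−0.6698) = 2.2108 °C.
With doubled surface-albedo: g' = 0.8498, ΔT' = 0.73/(1−0.8498) = 4.8602 °C.
Change = 4.8602 − 2.2108 = 2.65 °C.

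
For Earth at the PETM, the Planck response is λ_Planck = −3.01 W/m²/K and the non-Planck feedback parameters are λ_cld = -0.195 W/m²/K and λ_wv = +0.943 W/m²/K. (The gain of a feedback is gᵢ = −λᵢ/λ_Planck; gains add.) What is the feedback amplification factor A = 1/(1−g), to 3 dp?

Convert to gains: g_cld = -0.195/3.01 = -0.06478; g_wv = 0.943/3.01 = 0.3133.
Total gain g = 0.24852.
A = 1/(1 − 0.24852) = 1.331.

1.331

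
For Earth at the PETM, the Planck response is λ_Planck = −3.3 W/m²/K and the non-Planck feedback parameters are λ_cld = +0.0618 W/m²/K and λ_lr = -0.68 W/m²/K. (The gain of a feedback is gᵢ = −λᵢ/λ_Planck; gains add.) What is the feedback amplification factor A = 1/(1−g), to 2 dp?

Convert to gains: g_cld = 0.0618/3.3 = 0.01873; g_lr = -0.68/3.3 = -0.2061.
Total gain g = -0.18737.
A = 1/(1 + 0.18737) = 0.84.

0.84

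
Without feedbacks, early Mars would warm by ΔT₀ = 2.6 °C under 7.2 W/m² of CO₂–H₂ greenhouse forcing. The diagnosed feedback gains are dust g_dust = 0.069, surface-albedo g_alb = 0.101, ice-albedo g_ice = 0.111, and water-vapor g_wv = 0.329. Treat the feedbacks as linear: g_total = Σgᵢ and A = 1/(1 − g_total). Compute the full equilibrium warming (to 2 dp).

Total gain g = 0.069 + 0.101 + 0.111 + 0.329 = 0.61.
Amplification A = 1/(1 − 0.61) = 2.564.
ΔT = 2.6 × 2.564 = 6.67 °C.

6.67 °C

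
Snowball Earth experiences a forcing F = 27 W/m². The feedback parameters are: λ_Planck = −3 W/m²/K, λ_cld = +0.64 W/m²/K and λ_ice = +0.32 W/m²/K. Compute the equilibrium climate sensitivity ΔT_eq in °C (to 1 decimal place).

13.2 °C

Net feedback parameter λ = (−3) + (+0.64) + (+0.32) = -2.04 W/m²/K.
ΔT = −F/λ = −27/(-2.04) = 13.2 °C.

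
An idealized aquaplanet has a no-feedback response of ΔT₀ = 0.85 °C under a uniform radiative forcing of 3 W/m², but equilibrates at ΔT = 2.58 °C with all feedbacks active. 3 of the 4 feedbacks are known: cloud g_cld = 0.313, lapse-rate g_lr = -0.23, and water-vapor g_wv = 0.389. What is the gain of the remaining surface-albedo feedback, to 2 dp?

Amplification A = ΔT/ΔT₀ = 2.58/0.85 = 3.035.
Total gain g = 1 − 1/A = 1 − 1/3.035 = 0.6705.
Known gains sum to 0.313 − 0.23 + 0.389 = 0.472.
g_alb = 0.6705 − 0.472 = 0.20.

0.20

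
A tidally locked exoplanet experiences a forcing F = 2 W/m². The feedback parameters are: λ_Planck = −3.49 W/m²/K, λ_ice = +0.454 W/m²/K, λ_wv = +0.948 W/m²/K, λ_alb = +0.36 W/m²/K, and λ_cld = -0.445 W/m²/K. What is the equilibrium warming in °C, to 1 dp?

Net feedback parameter λ = (−3.49) + (+0.454) + (+0.948) + (+0.36) + (-0.445) = -2.173 W/m²/K.
ΔT = −F/λ = −2/(-2.173) = 0.9 °C.

0.9 °C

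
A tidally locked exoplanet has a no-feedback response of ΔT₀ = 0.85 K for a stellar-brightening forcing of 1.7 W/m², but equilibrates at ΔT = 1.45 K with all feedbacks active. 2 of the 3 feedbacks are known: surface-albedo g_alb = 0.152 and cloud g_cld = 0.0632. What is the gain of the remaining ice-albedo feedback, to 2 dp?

Amplification A = ΔT/ΔT₀ = 1.45/0.85 = 1.706.
Total gain g = 1 − 1/A = 1 − 1/1.706 = 0.4138.
Known gains sum to 0.152 + 0.0632 = 0.2152.
g_ice = 0.4138 − 0.2152 = 0.20.

0.20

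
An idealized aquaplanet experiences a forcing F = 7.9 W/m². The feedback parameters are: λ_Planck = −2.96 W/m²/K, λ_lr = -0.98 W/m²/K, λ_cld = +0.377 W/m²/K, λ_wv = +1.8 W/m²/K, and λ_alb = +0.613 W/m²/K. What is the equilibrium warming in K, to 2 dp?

6.87 K

Net feedback parameter λ = (−2.96) + (-0.98) + (+0.377) + (+1.8) + (+0.613) = -1.15 W/m²/K.
ΔT = −F/λ = −7.9/(-1.15) = 6.87 K.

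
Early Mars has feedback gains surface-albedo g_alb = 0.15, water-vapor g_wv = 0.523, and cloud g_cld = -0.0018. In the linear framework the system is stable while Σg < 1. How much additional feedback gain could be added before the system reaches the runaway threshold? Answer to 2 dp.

0.33

Current total gain = 0.15 + 0.523 − 0.0018 = 0.6712.
Margin to runaway = 1 − 0.6712 = 0.33.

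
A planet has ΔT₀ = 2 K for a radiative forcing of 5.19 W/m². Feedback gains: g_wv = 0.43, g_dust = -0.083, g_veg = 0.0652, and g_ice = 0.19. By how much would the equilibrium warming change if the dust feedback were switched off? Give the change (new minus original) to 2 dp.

1.33 K

Original: g = 0.6022, ΔT = 2/(1−0.6022) = 5.0277 K.
Without dust: g' = 0.6852, ΔT' = 2/(1−0.6852) = 6.3532 K.
Change = 6.3532 − 5.0277 = 1.33 K.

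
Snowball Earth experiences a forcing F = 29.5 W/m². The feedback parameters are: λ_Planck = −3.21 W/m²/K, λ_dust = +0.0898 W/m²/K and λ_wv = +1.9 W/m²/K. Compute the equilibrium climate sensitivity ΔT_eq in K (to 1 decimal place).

24.2 K

Net feedback parameter λ = (−3.21) + (+0.0898) + (+1.9) = -1.2202 W/m²/K.
ΔT = −F/λ = −29.5/(-1.2202) = 24.2 K.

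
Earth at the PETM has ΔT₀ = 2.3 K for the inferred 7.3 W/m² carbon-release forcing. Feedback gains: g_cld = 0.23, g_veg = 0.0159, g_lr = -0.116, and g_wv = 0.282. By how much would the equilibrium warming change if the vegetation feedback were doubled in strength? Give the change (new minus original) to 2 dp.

Original: g = 0.4119, ΔT = 2.3/(1−0.4119) = 3.9109 K.
With doubled vegetation: g' = 0.4278, ΔT' = 2.3/(1−0.4278) = 4.0196 K.
Change = 4.0196 − 3.9109 = 0.11 K.

0.11 K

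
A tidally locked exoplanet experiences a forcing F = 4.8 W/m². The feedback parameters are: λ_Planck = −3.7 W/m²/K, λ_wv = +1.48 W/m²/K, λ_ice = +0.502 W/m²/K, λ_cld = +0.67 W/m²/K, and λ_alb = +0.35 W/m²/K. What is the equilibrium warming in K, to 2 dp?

6.88 K

Net feedback parameter λ = (−3.7) + (+1.48) + (+0.502) + (+0.67) + (+0.35) = -0.698 W/m²/K.
ΔT = −F/λ = −4.8/(-0.698) = 6.88 K.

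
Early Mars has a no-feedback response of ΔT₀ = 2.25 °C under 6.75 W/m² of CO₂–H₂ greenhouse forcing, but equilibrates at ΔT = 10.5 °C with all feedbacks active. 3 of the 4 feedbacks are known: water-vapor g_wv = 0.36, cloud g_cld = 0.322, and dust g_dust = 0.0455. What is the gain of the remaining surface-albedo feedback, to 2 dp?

Amplification A = ΔT/ΔT₀ = 10.5/2.25 = 4.667.
Total gain g = 1 − 1/A = 1 − 1/4.667 = 0.7857.
Known gains sum to 0.36 + 0.322 + 0.0455 = 0.7275.
g_alb = 0.7857 − 0.7275 = 0.06.

0.06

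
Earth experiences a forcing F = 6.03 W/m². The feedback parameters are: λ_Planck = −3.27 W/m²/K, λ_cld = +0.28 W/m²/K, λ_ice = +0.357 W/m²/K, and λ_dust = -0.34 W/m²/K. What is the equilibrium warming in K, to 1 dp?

2.0 K

Net feedback parameter λ = (−3.27) + (+0.28) + (+0.357) + (-0.34) = -2.973 W/m²/K.
ΔT = −F/λ = −6.03/(-2.973) = 2.0 K.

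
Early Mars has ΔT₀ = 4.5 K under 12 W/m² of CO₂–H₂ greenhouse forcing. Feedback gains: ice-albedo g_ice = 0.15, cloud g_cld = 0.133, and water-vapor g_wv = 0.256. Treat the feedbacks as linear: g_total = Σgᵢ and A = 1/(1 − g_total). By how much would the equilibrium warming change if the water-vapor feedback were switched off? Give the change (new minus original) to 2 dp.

-3.49 K

Original: g = 0.539, ΔT = 4.5/(1−0.539) = 9.7614 K.
Without water-vapor: g' = 0.283, ΔT' = 4.5/(1−0.283) = 6.2762 K.
Change = 6.2762 − 9.7614 = -3.49 K.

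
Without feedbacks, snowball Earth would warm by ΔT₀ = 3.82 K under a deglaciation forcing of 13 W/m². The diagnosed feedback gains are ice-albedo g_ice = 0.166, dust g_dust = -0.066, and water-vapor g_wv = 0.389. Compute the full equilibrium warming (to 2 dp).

7.48 K

Total gain g = 0.166 − 0.066 + 0.389 = 0.489.
Amplification A = 1/(1 − 0.489) = 1.957.
ΔT = 3.82 × 1.957 = 7.48 K.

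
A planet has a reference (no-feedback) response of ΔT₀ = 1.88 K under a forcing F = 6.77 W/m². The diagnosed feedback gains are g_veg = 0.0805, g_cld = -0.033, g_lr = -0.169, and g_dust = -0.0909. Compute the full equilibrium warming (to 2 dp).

1.55 K

Total gain g = 0.0805 − 0.033 − 0.169 − 0.0909 = -0.2124.
Amplification A = 1/(1 + 0.2124) = 0.8248.
ΔT = 1.88 × 0.8248 = 1.55 K.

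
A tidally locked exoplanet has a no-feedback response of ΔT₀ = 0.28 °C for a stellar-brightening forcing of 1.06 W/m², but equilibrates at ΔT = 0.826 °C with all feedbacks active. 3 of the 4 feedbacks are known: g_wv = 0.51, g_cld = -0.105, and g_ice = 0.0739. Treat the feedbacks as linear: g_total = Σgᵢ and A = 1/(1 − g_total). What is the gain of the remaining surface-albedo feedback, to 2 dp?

0.18

Amplification A = ΔT/ΔT₀ = 0.826/0.28 = 2.95.
Total gain g = 1 − 1/A = 1 − 1/2.95 = 0.661.
Known gains sum to 0.51 − 0.105 + 0.0739 = 0.4789.
g_alb = 0.661 − 0.4789 = 0.18.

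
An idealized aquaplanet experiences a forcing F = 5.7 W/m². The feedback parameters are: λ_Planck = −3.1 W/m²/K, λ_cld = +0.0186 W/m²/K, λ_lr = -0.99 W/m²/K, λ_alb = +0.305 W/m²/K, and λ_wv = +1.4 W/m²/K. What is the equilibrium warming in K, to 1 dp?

2.4 K

Net feedback parameter λ = (−3.1) + (+0.0186) + (-0.99) + (+0.305) + (+1.4) = -2.3664 W/m²/K.
ΔT = −F/λ = −5.7/(-2.3664) = 2.4 K.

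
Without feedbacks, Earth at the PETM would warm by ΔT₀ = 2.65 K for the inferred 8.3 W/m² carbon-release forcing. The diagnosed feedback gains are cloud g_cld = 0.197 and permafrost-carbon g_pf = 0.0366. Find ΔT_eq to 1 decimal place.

Total gain g = 0.197 + 0.0366 = 0.2336.
Amplification A = 1/(1 − 0.2336) = 1.305.
ΔT = 2.65 × 1.305 = 3.5 K.

3.5 K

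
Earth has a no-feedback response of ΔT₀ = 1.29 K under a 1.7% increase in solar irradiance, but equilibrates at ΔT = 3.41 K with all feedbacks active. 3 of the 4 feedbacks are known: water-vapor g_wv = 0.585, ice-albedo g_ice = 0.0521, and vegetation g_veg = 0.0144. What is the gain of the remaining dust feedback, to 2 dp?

-0.03

Amplification A = ΔT/ΔT₀ = 3.41/1.29 = 2.643.
Total gain g = 1 − 1/A = 1 − 1/2.643 = 0.6216.
Known gains sum to 0.585 + 0.0521 + 0.0144 = 0.6515.
g_dust = 0.6216 − 0.6515 = -0.03.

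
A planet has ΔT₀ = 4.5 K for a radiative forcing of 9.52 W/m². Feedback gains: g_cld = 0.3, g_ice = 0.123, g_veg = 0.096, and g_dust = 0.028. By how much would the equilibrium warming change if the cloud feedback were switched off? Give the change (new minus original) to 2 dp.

-3.96 K

Original: g = 0.547, ΔT = 4.5/(1−0.547) = 9.9338 K.
Without cloud: g' = 0.247, ΔT' = 4.5/(1−0.247) = 5.9761 K.
Change = 5.9761 − 9.9338 = -3.96 K.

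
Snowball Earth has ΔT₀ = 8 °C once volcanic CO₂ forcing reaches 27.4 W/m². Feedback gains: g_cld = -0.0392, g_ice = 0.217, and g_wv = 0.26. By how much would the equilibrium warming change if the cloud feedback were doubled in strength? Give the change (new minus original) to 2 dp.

Original: g = 0.4378, ΔT = 8/(1−0.4378) = 14.2298 °C.
With doubled cloud: g' = 0.3986, ΔT' = 8/(1−0.3986) = 13.3023 °C.
Change = 13.3023 − 14.2298 = -0.93 °C.

-0.93 °C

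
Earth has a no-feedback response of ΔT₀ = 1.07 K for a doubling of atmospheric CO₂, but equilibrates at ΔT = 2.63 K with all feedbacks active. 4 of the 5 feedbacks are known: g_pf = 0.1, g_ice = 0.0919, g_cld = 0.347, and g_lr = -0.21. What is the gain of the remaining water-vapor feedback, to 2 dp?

Amplification A = ΔT/ΔT₀ = 2.63/1.07 = 2.458.
Total gain g = 1 − 1/A = 1 − 1/2.458 = 0.5932.
Known gains sum to 0.1 + 0.0919 + 0.347 − 0.21 = 0.3289.
g_wv = 0.5932 − 0.3289 = 0.26.

0.26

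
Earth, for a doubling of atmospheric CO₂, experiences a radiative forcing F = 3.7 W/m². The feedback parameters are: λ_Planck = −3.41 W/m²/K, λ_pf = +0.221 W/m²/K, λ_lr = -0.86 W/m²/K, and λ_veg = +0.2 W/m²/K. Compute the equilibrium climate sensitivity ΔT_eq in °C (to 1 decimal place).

Net feedback parameter λ = (−3.41) + (+0.221) + (-0.86) + (+0.2) = -3.849 W/m²/K.
ΔT = −F/λ = −3.7/(-3.849) = 1.0 °C.

1.0 °C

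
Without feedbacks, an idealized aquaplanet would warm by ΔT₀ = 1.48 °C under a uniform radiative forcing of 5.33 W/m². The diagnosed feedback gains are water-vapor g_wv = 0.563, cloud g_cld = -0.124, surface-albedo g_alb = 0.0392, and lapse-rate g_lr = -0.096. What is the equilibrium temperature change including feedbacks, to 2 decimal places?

2.40 °C

Total gain g = 0.563 − 0.124 + 0.0392 − 0.096 = 0.3822.
Amplification A = 1/(1 − 0.3822) = 1.619.
ΔT = 1.48 × 1.619 = 2.40 °C.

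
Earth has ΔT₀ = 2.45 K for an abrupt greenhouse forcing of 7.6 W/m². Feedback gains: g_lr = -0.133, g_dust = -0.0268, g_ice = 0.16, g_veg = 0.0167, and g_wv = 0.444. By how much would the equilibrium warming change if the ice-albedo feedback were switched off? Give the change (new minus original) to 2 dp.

Original: g = 0.4609, ΔT = 2.45/(1−0.4609) = 4.5446 K.
Without ice-albedo: g' = 0.3009, ΔT' = 2.45/(1−0.3009) = 3.5045 K.
Change = 3.5045 − 4.5446 = -1.04 K.

-1.04 K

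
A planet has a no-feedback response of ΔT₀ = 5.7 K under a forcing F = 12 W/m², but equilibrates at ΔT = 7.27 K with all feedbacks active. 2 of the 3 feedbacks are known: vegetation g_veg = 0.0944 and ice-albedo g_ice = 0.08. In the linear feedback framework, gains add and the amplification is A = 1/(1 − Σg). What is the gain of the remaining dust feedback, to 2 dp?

Amplification A = ΔT/ΔT₀ = 7.27/5.7 = 1.275.
Total gain g = 1 − 1/A = 1 − 1/1.275 = 0.2157.
Known gains sum to 0.0944 + 0.08 = 0.1744.
g_dust = 0.2157 − 0.1744 = 0.04.

0.04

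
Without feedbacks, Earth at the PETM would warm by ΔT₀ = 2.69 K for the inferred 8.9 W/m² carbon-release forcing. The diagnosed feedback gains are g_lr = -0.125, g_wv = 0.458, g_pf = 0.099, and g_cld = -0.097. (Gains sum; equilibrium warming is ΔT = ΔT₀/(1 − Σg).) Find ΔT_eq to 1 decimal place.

Total gain g = -0.125 + 0.458 + 0.099 − 0.097 = 0.335.
Amplification A = 1/(1 − 0.335) = 1.504.
ΔT = 2.69 × 1.504 = 4.0 K.

4.0 K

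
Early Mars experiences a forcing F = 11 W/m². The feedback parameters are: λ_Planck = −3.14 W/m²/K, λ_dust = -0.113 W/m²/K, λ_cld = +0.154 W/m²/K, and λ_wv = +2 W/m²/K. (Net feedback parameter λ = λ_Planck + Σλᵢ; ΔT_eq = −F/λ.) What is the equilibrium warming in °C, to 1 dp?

10.0 °C

Net feedback parameter λ = (−3.14) + (-0.113) + (+0.154) + (+2) = -1.099 W/m²/K.
ΔT = −F/λ = −11/(-1.099) = 10.0 °C.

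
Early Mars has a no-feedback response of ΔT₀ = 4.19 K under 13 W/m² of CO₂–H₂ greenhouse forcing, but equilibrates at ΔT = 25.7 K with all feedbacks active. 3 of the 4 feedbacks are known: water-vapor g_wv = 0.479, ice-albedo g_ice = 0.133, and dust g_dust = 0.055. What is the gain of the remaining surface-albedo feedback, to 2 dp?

0.17

Amplification A = ΔT/ΔT₀ = 25.7/4.19 = 6.134.
Total gain g = 1 − 1/A = 1 − 1/6.134 = 0.837.
Known gains sum to 0.479 + 0.133 + 0.055 = 0.667.
g_alb = 0.837 − 0.667 = 0.17.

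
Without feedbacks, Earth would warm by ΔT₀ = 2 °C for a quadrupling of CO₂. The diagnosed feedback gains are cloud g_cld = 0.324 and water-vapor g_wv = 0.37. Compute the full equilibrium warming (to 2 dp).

Total gain g = 0.324 + 0.37 = 0.694.
Amplification A = 1/(1 − 0.694) = 3.268.
ΔT = 2 × 3.268 = 6.54 °C.

6.54 °C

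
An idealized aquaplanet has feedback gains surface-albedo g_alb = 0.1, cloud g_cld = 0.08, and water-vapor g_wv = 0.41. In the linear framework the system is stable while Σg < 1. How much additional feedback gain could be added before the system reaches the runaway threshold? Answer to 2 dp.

0.41

Current total gain = 0.1 + 0.08 + 0.41 = 0.59.
Margin to runaway = 1 − 0.59 = 0.41.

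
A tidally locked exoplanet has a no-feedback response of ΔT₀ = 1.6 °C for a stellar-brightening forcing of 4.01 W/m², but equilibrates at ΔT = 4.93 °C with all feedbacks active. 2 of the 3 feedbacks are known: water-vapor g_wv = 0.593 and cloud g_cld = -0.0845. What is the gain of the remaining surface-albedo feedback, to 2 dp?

0.17

Amplification A = ΔT/ΔT₀ = 4.93/1.6 = 3.081.
Total gain g = 1 − 1/A = 1 − 1/3.081 = 0.6754.
Known gains sum to 0.593 − 0.0845 = 0.5085.
g_alb = 0.6754 − 0.5085 = 0.17.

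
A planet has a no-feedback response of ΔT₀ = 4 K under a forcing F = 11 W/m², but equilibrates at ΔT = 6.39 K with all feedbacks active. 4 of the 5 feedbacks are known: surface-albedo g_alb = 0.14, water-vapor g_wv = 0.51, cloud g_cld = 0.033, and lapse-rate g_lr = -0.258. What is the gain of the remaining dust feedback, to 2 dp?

-0.05

Amplification A = ΔT/ΔT₀ = 6.39/4 = 1.597.
Total gain g = 1 − 1/A = 1 − 1/1.597 = 0.3738.
Known gains sum to 0.14 + 0.51 + 0.033 − 0.258 = 0.425.
g_dust = 0.3738 − 0.425 = -0.05.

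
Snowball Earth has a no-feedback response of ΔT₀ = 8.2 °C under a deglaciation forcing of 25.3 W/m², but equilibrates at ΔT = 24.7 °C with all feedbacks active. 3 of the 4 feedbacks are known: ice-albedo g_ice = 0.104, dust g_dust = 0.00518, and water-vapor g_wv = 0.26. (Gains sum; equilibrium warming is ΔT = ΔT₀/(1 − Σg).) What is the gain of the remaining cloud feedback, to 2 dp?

0.30

Amplification A = ΔT/ΔT₀ = 24.7/8.2 = 3.012.
Total gain g = 1 − 1/A = 1 − 1/3.012 = 0.668.
Known gains sum to 0.104 + 0.00518 + 0.26 = 0.36918.
g_cld = 0.668 − 0.36918 = 0.30.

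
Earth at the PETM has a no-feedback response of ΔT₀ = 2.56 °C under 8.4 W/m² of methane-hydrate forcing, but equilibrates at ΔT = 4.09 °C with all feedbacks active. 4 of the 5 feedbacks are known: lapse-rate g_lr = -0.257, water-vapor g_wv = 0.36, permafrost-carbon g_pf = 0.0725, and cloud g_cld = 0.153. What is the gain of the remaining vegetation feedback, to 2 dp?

Amplification A = ΔT/ΔT₀ = 4.09/2.56 = 1.598.
Total gain g = 1 − 1/A = 1 − 1/1.598 = 0.3742.
Known gains sum to -0.257 + 0.36 + 0.0725 + 0.153 = 0.3285.
g_veg = 0.3742 − 0.3285 = 0.05.

0.05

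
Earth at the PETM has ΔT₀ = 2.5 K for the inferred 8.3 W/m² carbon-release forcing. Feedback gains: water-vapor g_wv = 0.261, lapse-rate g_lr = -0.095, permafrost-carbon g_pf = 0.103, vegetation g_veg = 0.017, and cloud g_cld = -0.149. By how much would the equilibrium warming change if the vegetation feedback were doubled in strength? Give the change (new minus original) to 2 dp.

Original: g = 0.137, ΔT = 2.5/(1−0.137) = 2.8969 K.
With doubled vegetation: g' = 0.154, ΔT' = 2.5/(1−0.154) = 2.9551 K.
Change = 2.9551 − 2.8969 = 0.06 K.

0.06 K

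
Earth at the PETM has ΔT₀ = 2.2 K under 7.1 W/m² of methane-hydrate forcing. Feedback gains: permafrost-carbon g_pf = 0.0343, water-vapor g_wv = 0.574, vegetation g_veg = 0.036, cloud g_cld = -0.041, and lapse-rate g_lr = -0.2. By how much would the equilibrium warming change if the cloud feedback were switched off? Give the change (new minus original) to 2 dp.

0.27 K

Original: g = 0.4033, ΔT = 2.2/(1−0.4033) = 3.6869 K.
Without cloud: g' = 0.4443, ΔT' = 2.2/(1−0.4443) = 3.9590 K.
Change = 3.9590 − 3.6869 = 0.27 K.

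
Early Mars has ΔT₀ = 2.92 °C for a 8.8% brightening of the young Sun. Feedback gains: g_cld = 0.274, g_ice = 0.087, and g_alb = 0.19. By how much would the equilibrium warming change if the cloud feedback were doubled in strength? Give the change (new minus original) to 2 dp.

Original: g = 0.551, ΔT = 2.92/(1−0.551) = 6.5033 °C.
With doubled cloud: g' = 0.825, ΔT' = 2.92/(1−0.825) = 16.6857 °C.
Change = 16.6857 − 6.5033 = 10.18 °C.

10.18 °C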